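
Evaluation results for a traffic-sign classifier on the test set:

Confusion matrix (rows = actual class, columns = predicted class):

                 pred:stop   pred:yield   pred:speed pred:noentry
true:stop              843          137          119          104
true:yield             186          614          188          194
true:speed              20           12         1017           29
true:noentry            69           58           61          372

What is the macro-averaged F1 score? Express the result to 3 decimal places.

0.689

Per-class F1 score (2·TP/(2·TP+FP+FN)):
  stop: TP=843, FP=186+20+69=275, FN=137+119+104=360 → 1686/2321 = 0.7264
  yield: TP=614, FP=137+12+58=207, FN=186+188+194=568 → 1228/2003 = 0.6131
  speed: TP=1017, FP=119+188+61=368, FN=20+12+29=61 → 2034/2463 = 0.8258
  noentry: TP=372, FP=104+194+29=327, FN=69+58+61=188 → 744/1259 = 0.5909
Macro-F1 score = mean = (0.7264 + 0.6131 + 0.8258 + 0.5909) / 4 = 0.689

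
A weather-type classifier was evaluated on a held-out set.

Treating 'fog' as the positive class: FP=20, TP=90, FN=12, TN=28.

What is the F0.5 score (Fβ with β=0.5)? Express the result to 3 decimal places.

0.830

Fβ = (1+β²)·TP / ((1+β²)·TP + β²·FN + FP), with β²=1/4
= 1.25·90 / (1.25·90 + 0.25·12 + 20) = 0.830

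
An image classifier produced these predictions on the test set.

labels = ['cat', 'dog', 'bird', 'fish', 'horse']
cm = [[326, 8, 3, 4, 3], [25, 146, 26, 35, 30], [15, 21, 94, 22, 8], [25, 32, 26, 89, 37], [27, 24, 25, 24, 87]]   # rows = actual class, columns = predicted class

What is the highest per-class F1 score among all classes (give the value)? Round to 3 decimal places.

0.856

Per-class F1 score (2·TP/(2·TP+FP+FN)):
  cat: TP=326, FP=25+15+25+27=92, FN=8+3+4+3=18 → 652/762 = 0.8556
  dog: TP=146, FP=8+21+32+24=85, FN=25+26+35+30=116 → 292/493 = 0.5923
  bird: TP=94, FP=3+26+26+25=80, FN=15+21+22+8=66 → 188/334 = 0.5629
  fish: TP=89, FP=4+35+22+24=85, FN=25+32+26+37=120 → 178/383 = 0.4648
  horse: TP=87, FP=3+30+8+37=78, FN=27+24+25+24=100 → 174/352 = 0.4943
Highest is class 'cat' with F1 score = 0.856.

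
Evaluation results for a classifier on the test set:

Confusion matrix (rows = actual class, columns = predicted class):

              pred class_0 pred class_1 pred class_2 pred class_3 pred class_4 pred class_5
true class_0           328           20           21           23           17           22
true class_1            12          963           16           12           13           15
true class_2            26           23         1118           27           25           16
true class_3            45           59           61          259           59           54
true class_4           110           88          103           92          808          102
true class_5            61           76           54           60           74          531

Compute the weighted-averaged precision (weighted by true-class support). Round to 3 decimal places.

0.746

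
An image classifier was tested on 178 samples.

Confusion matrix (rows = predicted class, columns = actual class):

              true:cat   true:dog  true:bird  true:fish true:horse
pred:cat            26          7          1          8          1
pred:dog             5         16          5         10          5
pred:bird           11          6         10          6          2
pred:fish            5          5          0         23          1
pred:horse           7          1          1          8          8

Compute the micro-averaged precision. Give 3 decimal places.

Micro-averaging pools counts across classes: ΣTP=83, ΣFP=95, ΣFN=95.
Micro-precision = TP/(TP+FP) on pooled counts = 0.466 (equals overall accuracy in single-label multiclass).

0.466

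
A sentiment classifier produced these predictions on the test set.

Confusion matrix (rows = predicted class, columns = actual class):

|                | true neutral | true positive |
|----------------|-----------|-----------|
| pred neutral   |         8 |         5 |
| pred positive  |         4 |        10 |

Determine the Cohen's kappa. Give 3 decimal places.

0.331

Observed agreement pₒ = trace/N = 18/27 = 0.6667
Expected agreement pₑ = Σ (rowᵢ·colᵢ)/N² = (12·13 + 15·14)/27² = 0.5021
κ = (pₒ − pₑ)/(1 − pₑ) = (0.6667 − 0.5021)/(1 − 0.5021) = 0.331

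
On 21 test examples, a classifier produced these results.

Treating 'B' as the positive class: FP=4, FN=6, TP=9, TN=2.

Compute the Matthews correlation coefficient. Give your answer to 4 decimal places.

-0.0620

MCC = (TP·TN − FP·FN) / √((TP+FP)(TP+FN)(TN+FP)(TN+FN))
Numerator = 9·2 − 4·6 = -6
Denominator = √(13·15·6·8) = √9360 = 96.7471
MCC = -6 / 96.7471 = -0.0620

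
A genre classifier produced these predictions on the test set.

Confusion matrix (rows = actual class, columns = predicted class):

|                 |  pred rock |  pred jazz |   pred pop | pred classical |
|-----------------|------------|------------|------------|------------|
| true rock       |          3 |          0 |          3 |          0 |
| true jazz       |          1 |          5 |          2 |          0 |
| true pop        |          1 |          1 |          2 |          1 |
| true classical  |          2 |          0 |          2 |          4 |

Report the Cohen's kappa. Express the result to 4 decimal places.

0.3664

Observed agreement pₒ = trace/N = 14/27 = 0.51852
Expected agreement pₑ = Σ (rowᵢ·colᵢ)/N² = (6·7 + 8·6 + 5·9 + 8·5)/27² = 0.24005
κ = (pₒ − pₑ)/(1 − pₑ) = (0.51852 − 0.24005)/(1 − 0.24005) = 0.3664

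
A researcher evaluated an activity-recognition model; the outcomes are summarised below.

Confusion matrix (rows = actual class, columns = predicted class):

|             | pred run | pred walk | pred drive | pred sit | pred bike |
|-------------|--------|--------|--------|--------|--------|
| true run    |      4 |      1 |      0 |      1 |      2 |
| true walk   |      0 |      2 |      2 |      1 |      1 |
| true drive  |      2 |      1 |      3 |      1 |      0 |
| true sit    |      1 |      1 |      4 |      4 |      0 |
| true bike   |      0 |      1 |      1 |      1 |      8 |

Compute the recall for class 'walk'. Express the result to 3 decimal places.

One-vs-rest for 'walk': TP = diagonal; FP = other classes predicted 'walk'; FN = 'walk' predicted as other.
recall = TP/(TP+FN).
walk: TP=2, FN=0+2+1+1=4 → 2/6 = 0.3333

0.333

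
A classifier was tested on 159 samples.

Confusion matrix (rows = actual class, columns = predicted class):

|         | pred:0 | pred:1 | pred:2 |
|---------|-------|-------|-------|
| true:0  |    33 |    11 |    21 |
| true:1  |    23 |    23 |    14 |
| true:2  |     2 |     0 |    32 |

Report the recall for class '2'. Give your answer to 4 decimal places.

0.9412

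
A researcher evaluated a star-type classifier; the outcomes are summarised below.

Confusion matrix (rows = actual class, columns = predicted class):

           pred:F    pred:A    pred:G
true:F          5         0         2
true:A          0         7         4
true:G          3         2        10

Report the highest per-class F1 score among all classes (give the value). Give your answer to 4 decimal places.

Per-class F1 score (2·TP/(2·TP+FP+FN)):
  F: TP=5, FP=0+3=3, FN=0+2=2 → 10/15 = 0.66667
  A: TP=7, FP=0+2=2, FN=0+4=4 → 14/20 = 0.70000
  G: TP=10, FP=2+4=6, FN=3+2=5 → 20/31 = 0.64516
Highest is class 'A' with F1 score = 0.7000.

0.7000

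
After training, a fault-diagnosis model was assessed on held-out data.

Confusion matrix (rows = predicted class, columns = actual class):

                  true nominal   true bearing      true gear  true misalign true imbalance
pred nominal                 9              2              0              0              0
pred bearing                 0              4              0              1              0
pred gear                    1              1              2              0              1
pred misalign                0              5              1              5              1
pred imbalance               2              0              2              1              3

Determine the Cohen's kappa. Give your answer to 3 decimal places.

0.449

Observed agreement pₒ = trace/N = 23/41 = 0.5610
Expected agreement pₑ = Σ (rowᵢ·colᵢ)/N² = (12·11 + 12·5 + 5·5 + 7·12 + 5·8)/41² = 0.2029
κ = (pₒ − pₑ)/(1 − pₑ) = (0.5610 − 0.2029)/(1 − 0.2029) = 0.449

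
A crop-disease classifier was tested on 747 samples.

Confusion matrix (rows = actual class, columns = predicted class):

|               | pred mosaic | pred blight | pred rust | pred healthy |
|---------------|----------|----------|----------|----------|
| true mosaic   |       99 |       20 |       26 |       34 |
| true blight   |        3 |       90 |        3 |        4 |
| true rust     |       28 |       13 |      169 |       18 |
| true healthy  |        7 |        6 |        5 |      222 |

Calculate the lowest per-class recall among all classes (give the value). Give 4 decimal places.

Per-class recall (TP/(TP+FN)):
  mosaic: TP=99, FN=20+26+34=80 → 99/179 = 0.55307
  blight: TP=90, FN=3+3+4=10 → 90/100 = 0.90000
  rust: TP=169, FN=28+13+18=59 → 169/228 = 0.74123
  healthy: TP=222, FN=7+6+5=18 → 222/240 = 0.92500
Lowest is class 'mosaic' with recall = 0.5531.

0.5531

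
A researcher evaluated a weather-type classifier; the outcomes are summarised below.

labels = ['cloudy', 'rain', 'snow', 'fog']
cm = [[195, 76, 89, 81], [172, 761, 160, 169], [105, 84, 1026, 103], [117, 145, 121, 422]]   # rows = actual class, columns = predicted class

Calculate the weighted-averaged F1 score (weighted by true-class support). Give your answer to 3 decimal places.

Per-class F1 score (2·TP/(2·TP+FP+FN)):
  cloudy: TP=195, FP=172+105+117=394, FN=76+89+81=246 → 390/1030 = 0.3786
  rain: TP=761, FP=76+84+145=305, FN=172+160+169=501 → 1522/2328 = 0.6538
  snow: TP=1026, FP=89+160+121=370, FN=105+84+103=292 → 2052/2714 = 0.7561
  fog: TP=422, FP=81+169+103=353, FN=117+145+121=383 → 844/1580 = 0.5342
Weighted-F1 score = Σ (supportᵢ/N)·F1 scoreᵢ with N=3826: (441/3826)·0.3786 + (1262/3826)·0.6538 + (1318/3826)·0.7561 + (805/3826)·0.5342 = 0.632

0.632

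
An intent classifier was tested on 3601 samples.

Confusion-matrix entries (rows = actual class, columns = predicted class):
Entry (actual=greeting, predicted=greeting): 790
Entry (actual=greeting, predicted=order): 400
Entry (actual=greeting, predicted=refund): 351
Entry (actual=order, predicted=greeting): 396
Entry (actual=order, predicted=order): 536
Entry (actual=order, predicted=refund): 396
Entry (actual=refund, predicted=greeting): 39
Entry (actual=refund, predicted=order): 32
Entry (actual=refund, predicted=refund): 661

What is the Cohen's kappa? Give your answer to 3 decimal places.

Observed agreement pₒ = trace/N = 1987/3601 = 0.5518
Expected agreement pₑ = Σ (rowᵢ·colᵢ)/N² = (1541·1225 + 1328·968 + 732·1408)/3601² = 0.3242
κ = (pₒ − pₑ)/(1 − pₑ) = (0.5518 − 0.3242)/(1 − 0.3242) = 0.337

0.337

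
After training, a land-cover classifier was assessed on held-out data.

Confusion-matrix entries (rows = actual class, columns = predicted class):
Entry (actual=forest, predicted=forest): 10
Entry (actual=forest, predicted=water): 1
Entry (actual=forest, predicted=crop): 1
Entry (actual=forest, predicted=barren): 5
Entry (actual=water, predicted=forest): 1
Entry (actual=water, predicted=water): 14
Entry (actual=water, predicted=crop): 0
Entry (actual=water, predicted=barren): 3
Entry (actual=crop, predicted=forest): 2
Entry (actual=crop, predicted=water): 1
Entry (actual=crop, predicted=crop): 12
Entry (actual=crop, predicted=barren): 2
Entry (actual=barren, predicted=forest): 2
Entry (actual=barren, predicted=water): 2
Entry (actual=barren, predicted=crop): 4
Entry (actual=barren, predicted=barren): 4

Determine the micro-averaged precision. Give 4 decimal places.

Micro-averaging pools counts across classes: ΣTP=40, ΣFP=24, ΣFN=24.
Micro-precision = TP/(TP+FP) on pooled counts = 0.6250 (equals overall accuracy in single-label multiclass).

0.6250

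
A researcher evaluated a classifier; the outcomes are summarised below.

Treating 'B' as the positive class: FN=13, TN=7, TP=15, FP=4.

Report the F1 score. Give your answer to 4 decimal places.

0.6383

Precision = TP/(TP+FP) = 15/19 = 0.7895
Recall = TP/(TP+FN) = 15/28 = 0.5357
F1 = 2·TP/(2·TP+FP+FN) = 30/47 = 0.6383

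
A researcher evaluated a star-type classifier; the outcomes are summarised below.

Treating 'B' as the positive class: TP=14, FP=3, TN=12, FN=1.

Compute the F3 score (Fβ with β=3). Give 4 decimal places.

0.9211

Fβ = (1+β²)·TP / ((1+β²)·TP + β²·FN + FP), with β²=9
= 10·14 / (10·14 + 9·1 + 3) = 0.9211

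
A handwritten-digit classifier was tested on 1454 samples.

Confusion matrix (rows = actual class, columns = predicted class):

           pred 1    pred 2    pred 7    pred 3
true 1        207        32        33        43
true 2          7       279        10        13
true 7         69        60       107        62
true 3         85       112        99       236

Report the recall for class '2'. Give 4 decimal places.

0.9029

Treat '2' as positive and all other classes as negative.
recall = TP/(TP+FN).
2: TP=279, FN=7+10+13=30 → 279/309 = 0.90291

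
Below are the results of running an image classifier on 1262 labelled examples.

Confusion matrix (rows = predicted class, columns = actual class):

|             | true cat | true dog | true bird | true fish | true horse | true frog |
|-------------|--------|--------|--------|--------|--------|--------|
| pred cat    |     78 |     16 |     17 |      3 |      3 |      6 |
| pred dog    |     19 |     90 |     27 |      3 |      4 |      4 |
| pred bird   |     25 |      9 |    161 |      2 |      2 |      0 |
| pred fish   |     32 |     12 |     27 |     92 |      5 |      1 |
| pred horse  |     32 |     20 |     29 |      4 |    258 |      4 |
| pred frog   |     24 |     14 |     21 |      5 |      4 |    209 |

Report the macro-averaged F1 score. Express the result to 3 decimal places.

0.674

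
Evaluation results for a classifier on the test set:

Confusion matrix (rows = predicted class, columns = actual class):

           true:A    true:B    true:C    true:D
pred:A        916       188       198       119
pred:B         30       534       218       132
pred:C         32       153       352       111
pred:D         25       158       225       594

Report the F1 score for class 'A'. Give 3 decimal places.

0.756

Treat 'A' as positive and all other classes as negative.
F1 score = 2·TP/(2·TP+FP+FN).
A: TP=916, FP=188+198+119=505, FN=30+32+25=87 → 1832/2424 = 0.7558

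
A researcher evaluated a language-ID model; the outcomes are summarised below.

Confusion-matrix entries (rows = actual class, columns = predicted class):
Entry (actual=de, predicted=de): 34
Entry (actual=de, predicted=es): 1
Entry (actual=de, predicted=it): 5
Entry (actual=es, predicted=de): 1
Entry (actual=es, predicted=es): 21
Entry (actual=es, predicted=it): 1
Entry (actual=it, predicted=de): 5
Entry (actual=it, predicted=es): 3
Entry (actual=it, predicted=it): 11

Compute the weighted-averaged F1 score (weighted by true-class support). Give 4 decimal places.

Per-class F1 score (2·TP/(2·TP+FP+FN)):
  de: TP=34, FP=1+5=6, FN=1+5=6 → 68/80 = 0.85000
  es: TP=21, FP=1+3=4, FN=1+1=2 → 42/48 = 0.87500
  it: TP=11, FP=5+1=6, FN=5+3=8 → 22/36 = 0.61111
Weighted-F1 score = Σ (supportᵢ/N)·F1 scoreᵢ with N=82: (40/82)·0.85000 + (23/82)·0.87500 + (19/82)·0.61111 = 0.8017

0.8017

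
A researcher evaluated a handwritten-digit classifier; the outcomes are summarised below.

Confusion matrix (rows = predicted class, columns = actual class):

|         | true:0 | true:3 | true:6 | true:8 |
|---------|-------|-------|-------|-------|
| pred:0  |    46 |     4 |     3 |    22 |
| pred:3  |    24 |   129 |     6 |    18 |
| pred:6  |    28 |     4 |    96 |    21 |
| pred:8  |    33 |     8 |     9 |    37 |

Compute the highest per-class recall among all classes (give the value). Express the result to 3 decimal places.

Per-class recall (TP/(TP+FN)):
  0: TP=46, FN=24+28+33=85 → 46/131 = 0.3511
  3: TP=129, FN=4+4+8=16 → 129/145 = 0.8897
  6: TP=96, FN=3+6+9=18 → 96/114 = 0.8421
  8: TP=37, FN=22+18+21=61 → 37/98 = 0.3776
Highest is class '3' with recall = 0.890.

0.890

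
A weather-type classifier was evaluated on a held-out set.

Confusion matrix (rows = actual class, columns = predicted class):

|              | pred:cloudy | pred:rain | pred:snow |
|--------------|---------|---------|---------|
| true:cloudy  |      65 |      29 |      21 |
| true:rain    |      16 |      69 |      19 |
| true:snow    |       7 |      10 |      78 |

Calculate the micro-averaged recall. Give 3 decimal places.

0.675

Micro-averaging pools counts across classes: ΣTP=212, ΣFP=102, ΣFN=102.
Micro-recall = TP/(TP+FN) on pooled counts = 0.675 (equals overall accuracy in single-label multiclass).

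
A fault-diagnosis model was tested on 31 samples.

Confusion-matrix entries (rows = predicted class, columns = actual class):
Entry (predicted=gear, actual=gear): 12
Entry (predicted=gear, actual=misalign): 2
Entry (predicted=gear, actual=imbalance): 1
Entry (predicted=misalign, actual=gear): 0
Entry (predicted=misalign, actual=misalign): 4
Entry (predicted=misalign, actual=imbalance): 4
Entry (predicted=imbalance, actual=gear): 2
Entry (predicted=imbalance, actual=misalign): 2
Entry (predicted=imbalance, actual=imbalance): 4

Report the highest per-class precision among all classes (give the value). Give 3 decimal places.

Per-class precision (TP/(TP+FP)):
  gear: TP=12, FP=2+1=3 → 12/15 = 0.8000
  misalign: TP=4, FP=0+4=4 → 4/8 = 0.5000
  imbalance: TP=4, FP=2+2=4 → 4/8 = 0.5000
Highest is class 'gear' with precision = 0.800.

0.800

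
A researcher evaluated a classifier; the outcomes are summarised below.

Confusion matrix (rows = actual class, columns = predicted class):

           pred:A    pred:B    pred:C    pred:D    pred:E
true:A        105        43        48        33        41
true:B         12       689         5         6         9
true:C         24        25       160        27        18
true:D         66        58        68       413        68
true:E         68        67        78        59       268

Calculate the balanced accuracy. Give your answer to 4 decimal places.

0.6169

Balanced accuracy = mean of per-class recall.
  A: recall = 105/270 = 0.38889
  B: recall = 689/721 = 0.95562
  C: recall = 160/254 = 0.62992
  D: recall = 413/673 = 0.61367
  E: recall = 268/540 = 0.49630
Mean = (0.38889 + 0.95562 + 0.62992 + 0.61367 + 0.49630) / 5 = 0.6169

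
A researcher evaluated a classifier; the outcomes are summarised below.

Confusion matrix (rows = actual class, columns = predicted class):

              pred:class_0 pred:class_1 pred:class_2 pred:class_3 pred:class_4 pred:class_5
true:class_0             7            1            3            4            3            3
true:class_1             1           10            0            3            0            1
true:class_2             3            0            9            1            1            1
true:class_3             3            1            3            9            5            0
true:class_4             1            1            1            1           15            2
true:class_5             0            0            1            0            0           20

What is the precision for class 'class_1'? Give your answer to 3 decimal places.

0.769

Take TP from the diagonal, FP from the rest of the 'class_1' prediction marginal, FN from the rest of the 'class_1' actual marginal.
precision = TP/(TP+FP).
class_1: TP=10, FP=1+0+1+1+0=3 → 10/13 = 0.7692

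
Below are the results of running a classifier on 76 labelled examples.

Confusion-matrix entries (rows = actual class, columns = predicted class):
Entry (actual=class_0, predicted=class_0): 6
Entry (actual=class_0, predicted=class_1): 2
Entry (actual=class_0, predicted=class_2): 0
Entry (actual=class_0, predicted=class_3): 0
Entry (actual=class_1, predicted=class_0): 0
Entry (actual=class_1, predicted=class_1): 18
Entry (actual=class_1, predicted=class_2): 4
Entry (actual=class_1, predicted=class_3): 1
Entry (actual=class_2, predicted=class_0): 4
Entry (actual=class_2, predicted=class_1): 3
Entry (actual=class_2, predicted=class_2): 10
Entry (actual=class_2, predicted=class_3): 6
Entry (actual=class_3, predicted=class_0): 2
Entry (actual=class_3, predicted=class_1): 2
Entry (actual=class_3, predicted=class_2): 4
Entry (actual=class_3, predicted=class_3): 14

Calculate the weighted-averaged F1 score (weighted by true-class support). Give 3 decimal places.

Per-class F1 score (2·TP/(2·TP+FP+FN)):
  class_0: TP=6, FP=0+4+2=6, FN=2+0+0=2 → 12/20 = 0.6000
  class_1: TP=18, FP=2+3+2=7, FN=0+4+1=5 → 36/48 = 0.7500
  class_2: TP=10, FP=0+4+4=8, FN=4+3+6=13 → 20/41 = 0.4878
  class_3: TP=14, FP=0+1+6=7, FN=2+2+4=8 → 28/43 = 0.6512
Weighted-F1 score = Σ (supportᵢ/N)·F1 scoreᵢ with N=76: (8/76)·0.6000 + (23/76)·0.7500 + (23/76)·0.4878 + (22/76)·0.6512 = 0.626

0.626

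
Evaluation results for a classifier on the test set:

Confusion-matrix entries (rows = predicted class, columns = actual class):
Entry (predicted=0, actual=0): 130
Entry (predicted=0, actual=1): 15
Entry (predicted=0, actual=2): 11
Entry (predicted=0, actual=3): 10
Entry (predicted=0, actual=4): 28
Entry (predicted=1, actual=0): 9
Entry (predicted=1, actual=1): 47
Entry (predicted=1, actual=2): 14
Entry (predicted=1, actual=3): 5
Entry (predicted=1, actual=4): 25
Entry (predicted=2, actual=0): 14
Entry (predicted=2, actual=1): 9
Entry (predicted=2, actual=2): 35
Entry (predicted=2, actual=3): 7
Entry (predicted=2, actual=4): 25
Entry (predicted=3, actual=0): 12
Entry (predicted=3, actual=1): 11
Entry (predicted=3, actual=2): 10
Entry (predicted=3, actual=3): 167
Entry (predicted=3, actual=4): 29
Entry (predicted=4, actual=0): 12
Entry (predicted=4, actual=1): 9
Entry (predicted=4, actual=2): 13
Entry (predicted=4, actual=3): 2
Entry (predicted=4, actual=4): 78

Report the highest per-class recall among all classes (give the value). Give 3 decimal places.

0.874

Per-class recall (TP/(TP+FN)):
  0: TP=130, FN=9+14+12+12=47 → 130/177 = 0.7345
  1: TP=47, FN=15+9+11+9=44 → 47/91 = 0.5165
  2: TP=35, FN=11+14+10+13=48 → 35/83 = 0.4217
  3: TP=167, FN=10+5+7+2=24 → 167/191 = 0.8743
  4: TP=78, FN=28+25+25+29=107 → 78/185 = 0.4216
Highest is class '3' with recall = 0.874.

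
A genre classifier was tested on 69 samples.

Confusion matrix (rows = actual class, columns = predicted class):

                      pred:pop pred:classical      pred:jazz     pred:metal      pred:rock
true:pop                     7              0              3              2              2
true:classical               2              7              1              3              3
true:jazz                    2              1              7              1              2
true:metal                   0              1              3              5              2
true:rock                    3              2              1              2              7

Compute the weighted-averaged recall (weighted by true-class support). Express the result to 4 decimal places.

0.4783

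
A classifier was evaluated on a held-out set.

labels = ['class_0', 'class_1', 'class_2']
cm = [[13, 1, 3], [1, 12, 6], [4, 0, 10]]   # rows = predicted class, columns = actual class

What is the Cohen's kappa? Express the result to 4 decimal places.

Observed agreement pₒ = trace/N = 35/50 = 0.70000
Expected agreement pₑ = Σ (rowᵢ·colᵢ)/N² = (18·17 + 13·19 + 19·14)/50² = 0.32760
κ = (pₒ − pₑ)/(1 − pₑ) = (0.70000 − 0.32760)/(1 − 0.32760) = 0.5538

0.5538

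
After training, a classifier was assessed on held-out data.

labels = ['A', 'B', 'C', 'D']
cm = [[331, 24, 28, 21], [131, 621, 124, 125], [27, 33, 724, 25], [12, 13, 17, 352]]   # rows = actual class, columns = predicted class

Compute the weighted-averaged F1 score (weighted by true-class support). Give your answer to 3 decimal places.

0.775

Per-class F1 score (2·TP/(2·TP+FP+FN)):
  A: TP=331, FP=131+27+12=170, FN=24+28+21=73 → 662/905 = 0.7315
  B: TP=621, FP=24+33+13=70, FN=131+124+125=380 → 1242/1692 = 0.7340
  C: TP=724, FP=28+124+17=169, FN=27+33+25=85 → 1448/1702 = 0.8508
  D: TP=352, FP=21+125+25=171, FN=12+13+17=42 → 704/917 = 0.7677
Weighted-F1 score = Σ (supportᵢ/N)·F1 scoreᵢ with N=2608: (404/2608)·0.7315 + (1001/2608)·0.7340 + (809/2608)·0.8508 + (394/2608)·0.7677 = 0.775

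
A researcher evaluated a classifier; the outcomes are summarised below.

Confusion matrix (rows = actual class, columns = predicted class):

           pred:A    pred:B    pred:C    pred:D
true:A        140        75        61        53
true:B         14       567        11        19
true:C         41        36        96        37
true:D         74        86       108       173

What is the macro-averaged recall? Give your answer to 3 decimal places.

0.551

Per-class recall (TP/(TP+FN)):
  A: TP=140, FN=75+61+53=189 → 140/329 = 0.4255
  B: TP=567, FN=14+11+19=44 → 567/611 = 0.9280
  C: TP=96, FN=41+36+37=114 → 96/210 = 0.4571
  D: TP=173, FN=74+86+108=268 → 173/441 = 0.3923
Macro-recall = mean = (0.4255 + 0.9280 + 0.4571 + 0.3923) / 4 = 0.551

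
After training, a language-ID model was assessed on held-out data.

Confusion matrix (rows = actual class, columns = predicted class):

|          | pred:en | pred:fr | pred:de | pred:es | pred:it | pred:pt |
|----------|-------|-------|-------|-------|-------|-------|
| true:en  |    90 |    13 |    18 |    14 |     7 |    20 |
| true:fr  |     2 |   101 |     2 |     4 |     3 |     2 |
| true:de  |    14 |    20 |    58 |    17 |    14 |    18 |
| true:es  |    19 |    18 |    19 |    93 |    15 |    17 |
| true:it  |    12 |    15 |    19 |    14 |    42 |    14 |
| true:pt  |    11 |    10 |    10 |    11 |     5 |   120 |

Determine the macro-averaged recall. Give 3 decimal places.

0.575

Per-class recall (TP/(TP+FN)):
  en: TP=90, FN=13+18+14+7+20=72 → 90/162 = 0.5556
  fr: TP=101, FN=2+2+4+3+2=13 → 101/114 = 0.8860
  de: TP=58, FN=14+20+17+14+18=83 → 58/141 = 0.4113
  es: TP=93, FN=19+18+19+15+17=88 → 93/181 = 0.5138
  it: TP=42, FN=12+15+19+14+14=74 → 42/116 = 0.3621
  pt: TP=120, FN=11+10+10+11+5=47 → 120/167 = 0.7186
Macro-recall = mean = (0.5556 + 0.8860 + 0.4113 + 0.5138 + 0.3621 + 0.7186) / 6 = 0.575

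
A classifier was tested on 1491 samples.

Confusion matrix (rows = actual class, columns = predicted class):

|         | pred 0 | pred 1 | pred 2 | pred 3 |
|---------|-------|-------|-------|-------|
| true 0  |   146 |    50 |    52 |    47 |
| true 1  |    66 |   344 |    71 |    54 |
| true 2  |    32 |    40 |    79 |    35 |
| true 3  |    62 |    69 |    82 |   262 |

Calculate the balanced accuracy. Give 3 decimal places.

0.529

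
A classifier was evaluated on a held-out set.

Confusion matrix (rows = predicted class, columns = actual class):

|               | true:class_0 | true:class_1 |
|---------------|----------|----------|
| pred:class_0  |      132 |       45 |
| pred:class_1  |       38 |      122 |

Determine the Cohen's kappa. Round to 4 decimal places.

0.5072

Observed agreement pₒ = trace/N = 254/337 = 0.75371
Expected agreement pₑ = Σ (rowᵢ·colᵢ)/N² = (170·177 + 167·160)/337² = 0.50022
κ = (pₒ − pₑ)/(1 − pₑ) = (0.75371 − 0.50022)/(1 − 0.50022) = 0.5072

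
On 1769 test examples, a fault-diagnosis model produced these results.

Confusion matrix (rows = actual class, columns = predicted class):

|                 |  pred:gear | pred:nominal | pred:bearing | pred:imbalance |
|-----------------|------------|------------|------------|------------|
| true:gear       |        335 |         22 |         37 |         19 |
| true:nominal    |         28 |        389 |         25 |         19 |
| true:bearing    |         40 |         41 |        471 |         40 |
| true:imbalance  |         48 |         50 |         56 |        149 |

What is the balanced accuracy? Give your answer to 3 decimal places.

0.736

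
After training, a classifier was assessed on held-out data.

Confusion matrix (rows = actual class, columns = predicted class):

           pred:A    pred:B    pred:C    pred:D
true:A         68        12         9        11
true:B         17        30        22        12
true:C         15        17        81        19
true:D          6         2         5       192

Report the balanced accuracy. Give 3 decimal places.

Balanced accuracy = mean of per-class recall.
  A: recall = 68/100 = 0.6800
  B: recall = 30/81 = 0.3704
  C: recall = 81/132 = 0.6136
  D: recall = 192/205 = 0.9366
Mean = (0.6800 + 0.3704 + 0.6136 + 0.9366) / 4 = 0.650

0.650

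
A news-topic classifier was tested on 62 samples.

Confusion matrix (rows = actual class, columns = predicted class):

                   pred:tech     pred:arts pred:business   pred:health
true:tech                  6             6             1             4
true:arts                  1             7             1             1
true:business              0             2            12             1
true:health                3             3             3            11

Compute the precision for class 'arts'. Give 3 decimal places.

0.389

Treat 'arts' as positive and all other classes as negative.
precision = TP/(TP+FP).
arts: TP=7, FP=6+2+3=11 → 7/18 = 0.3889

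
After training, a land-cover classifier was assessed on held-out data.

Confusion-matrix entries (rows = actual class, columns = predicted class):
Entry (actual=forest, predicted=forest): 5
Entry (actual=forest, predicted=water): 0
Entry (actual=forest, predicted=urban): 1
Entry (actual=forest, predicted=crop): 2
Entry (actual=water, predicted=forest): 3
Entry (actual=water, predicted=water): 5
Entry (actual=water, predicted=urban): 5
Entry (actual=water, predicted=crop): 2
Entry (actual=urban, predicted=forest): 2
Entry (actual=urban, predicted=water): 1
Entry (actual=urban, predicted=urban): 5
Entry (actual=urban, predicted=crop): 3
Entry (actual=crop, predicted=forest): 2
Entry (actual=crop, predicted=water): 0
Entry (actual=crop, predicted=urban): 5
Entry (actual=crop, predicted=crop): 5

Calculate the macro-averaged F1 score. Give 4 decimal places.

Per-class F1 score (2·TP/(2·TP+FP+FN)):
  forest: TP=5, FP=3+2+2=7, FN=0+1+2=3 → 10/20 = 0.50000
  water: TP=5, FP=0+1+0=1, FN=3+5+2=10 → 10/21 = 0.47619
  urban: TP=5, FP=1+5+5=11, FN=2+1+3=6 → 10/27 = 0.37037
  crop: TP=5, FP=2+2+3=7, FN=2+0+5=7 → 10/24 = 0.41667
Macro-F1 score = mean = (0.50000 + 0.47619 + 0.37037 + 0.41667) / 4 = 0.4408

0.4408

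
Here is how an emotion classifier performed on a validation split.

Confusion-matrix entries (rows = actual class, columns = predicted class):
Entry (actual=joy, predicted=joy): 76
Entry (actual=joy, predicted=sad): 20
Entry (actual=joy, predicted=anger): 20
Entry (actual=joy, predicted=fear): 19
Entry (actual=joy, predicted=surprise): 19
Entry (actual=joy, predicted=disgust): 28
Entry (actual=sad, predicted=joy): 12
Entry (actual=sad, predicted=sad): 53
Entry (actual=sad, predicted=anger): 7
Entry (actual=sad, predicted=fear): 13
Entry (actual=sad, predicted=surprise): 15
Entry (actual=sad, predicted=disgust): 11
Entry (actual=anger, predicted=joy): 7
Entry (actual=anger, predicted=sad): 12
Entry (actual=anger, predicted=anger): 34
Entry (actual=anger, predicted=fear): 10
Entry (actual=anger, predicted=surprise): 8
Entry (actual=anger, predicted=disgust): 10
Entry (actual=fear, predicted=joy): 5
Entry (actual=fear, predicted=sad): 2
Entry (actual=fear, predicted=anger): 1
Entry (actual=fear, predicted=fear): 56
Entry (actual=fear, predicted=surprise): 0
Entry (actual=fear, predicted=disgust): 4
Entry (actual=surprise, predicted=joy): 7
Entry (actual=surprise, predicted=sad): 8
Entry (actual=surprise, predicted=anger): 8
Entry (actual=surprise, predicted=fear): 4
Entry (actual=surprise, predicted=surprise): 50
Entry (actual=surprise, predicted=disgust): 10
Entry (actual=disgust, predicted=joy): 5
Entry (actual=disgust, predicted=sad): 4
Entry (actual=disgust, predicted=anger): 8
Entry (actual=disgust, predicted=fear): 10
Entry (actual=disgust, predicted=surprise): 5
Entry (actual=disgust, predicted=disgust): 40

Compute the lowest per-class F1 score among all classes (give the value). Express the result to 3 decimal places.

Per-class F1 score (2·TP/(2·TP+FP+FN)):
  joy: TP=76, FP=12+7+5+7+5=36, FN=20+20+19+19+28=106 → 152/294 = 0.5170
  sad: TP=53, FP=20+12+2+8+4=46, FN=12+7+13+15+11=58 → 106/210 = 0.5048
  anger: TP=34, FP=20+7+1+8+8=44, FN=7+12+10+8+10=47 → 68/159 = 0.4277
  fear: TP=56, FP=19+13+10+4+10=56, FN=5+2+1+0+4=12 → 112/180 = 0.6222
  surprise: TP=50, FP=19+15+8+0+5=47, FN=7+8+8+4+10=37 → 100/184 = 0.5435
  disgust: TP=40, FP=28+11+10+4+10=63, FN=5+4+8+10+5=32 → 80/175 = 0.4571
Lowest is class 'anger' with F1 score = 0.428.

0.428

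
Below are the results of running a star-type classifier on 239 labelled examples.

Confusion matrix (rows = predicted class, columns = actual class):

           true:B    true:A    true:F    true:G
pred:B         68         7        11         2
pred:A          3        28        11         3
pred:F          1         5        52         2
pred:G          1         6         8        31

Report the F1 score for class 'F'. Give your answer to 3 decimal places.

0.732

Treat 'F' as positive and all other classes as negative.
F1 score = 2·TP/(2·TP+FP+FN).
F: TP=52, FP=1+5+2=8, FN=11+11+8=30 → 104/142 = 0.7324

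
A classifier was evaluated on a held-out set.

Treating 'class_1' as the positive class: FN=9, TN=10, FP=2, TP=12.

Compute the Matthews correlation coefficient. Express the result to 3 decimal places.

MCC = (TP·TN − FP·FN) / √((TP+FP)(TP+FN)(TN+FP)(TN+FN))
Numerator = 12·10 − 2·9 = 102
Denominator = √(14·21·12·19) = √67032 = 258.9054
MCC = 102 / 258.9054 = 0.394

0.394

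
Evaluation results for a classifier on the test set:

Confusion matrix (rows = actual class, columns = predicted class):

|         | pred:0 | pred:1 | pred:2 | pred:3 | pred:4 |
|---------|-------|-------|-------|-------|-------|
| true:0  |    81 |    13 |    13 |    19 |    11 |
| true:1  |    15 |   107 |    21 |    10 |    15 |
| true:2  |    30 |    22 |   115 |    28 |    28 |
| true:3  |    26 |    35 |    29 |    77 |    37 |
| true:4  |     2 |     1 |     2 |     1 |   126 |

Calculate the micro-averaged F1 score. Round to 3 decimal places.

0.586

Micro-averaging pools counts across classes: ΣTP=506, ΣFP=358, ΣFN=358.
Micro-F1 score = 2·TP/(2·TP+FP+FN) on pooled counts = 0.586 (equals overall accuracy in single-label multiclass).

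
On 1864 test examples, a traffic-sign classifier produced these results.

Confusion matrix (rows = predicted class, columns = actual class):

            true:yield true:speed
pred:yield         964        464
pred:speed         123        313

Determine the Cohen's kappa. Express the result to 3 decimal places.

0.309

Observed agreement pₒ = trace/N = 1277/1864 = 0.6851
Expected agreement pₑ = Σ (rowᵢ·colᵢ)/N² = (1087·1428 + 777·436)/1864² = 0.5443
κ = (pₒ − pₑ)/(1 − pₑ) = (0.6851 − 0.5443)/(1 − 0.5443) = 0.309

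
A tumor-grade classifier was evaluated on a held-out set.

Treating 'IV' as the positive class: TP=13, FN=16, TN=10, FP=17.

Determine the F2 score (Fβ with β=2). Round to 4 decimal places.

Fβ = (1+β²)·TP / ((1+β²)·TP + β²·FN + FP), with β²=4
= 5·13 / (5·13 + 4·16 + 17) = 0.4452

0.4452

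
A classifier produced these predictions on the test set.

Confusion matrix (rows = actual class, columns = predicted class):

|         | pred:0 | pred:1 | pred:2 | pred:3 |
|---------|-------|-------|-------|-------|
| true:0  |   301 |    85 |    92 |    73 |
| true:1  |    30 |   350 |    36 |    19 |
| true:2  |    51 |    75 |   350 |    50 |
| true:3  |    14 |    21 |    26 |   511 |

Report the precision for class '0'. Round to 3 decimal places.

0.760

One-vs-rest for '0': TP = diagonal; FP = other classes predicted '0'; FN = '0' predicted as other.
precision = TP/(TP+FP).
0: TP=301, FP=30+51+14=95 → 301/396 = 0.7601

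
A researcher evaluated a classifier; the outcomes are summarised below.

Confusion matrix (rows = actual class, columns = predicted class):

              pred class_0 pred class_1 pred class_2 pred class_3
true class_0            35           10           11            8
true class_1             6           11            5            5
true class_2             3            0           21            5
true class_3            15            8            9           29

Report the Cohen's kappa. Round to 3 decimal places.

Observed agreement pₒ = trace/N = 96/181 = 0.5304
Expected agreement pₑ = Σ (rowᵢ·colᵢ)/N² = (64·59 + 27·29 + 29·46 + 61·47)/181² = 0.2674
κ = (pₒ − pₑ)/(1 − pₑ) = (0.5304 − 0.2674)/(1 − 0.2674) = 0.359

0.359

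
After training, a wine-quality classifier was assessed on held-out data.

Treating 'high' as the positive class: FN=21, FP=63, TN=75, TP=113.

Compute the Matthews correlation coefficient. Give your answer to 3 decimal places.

MCC = (TP·TN − FP·FN) / √((TP+FP)(TP+FN)(TN+FP)(TN+FN))
Numerator = 113·75 − 63·21 = 7152
Denominator = √(176·134·138·96) = √312440832 = 17675.9959
MCC = 7152 / 17675.9959 = 0.405

0.405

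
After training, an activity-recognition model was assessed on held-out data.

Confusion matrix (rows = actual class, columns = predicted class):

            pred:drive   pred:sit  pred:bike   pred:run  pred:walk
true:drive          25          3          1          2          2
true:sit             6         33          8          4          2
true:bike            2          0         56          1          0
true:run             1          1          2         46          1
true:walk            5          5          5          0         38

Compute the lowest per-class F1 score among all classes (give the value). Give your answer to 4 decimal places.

0.6944

Per-class F1 score (2·TP/(2·TP+FP+FN)):
  drive: TP=25, FP=6+2+1+5=14, FN=3+1+2+2=8 → 50/72 = 0.69444
  sit: TP=33, FP=3+0+1+5=9, FN=6+8+4+2=20 → 66/95 = 0.69474
  bike: TP=56, FP=1+8+2+5=16, FN=2+0+1+0=3 → 112/131 = 0.85496
  run: TP=46, FP=2+4+1+0=7, FN=1+1+2+1=5 → 92/104 = 0.88462
  walk: TP=38, FP=2+2+0+1=5, FN=5+5+5+0=15 → 76/96 = 0.79167
Lowest is class 'drive' with F1 score = 0.6944.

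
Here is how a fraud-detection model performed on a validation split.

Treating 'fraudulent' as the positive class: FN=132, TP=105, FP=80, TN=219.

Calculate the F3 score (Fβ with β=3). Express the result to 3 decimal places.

0.453

Fβ = (1+β²)·TP / ((1+β²)·TP + β²·FN + FP), with β²=9
= 10·105 / (10·105 + 9·132 + 80) = 0.453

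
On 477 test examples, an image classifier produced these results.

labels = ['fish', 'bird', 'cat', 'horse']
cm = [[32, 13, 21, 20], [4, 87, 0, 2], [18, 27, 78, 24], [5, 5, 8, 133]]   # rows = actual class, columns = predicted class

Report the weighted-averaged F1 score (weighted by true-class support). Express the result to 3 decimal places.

Per-class F1 score (2·TP/(2·TP+FP+FN)):
  fish: TP=32, FP=4+18+5=27, FN=13+21+20=54 → 64/145 = 0.4414
  bird: TP=87, FP=13+27+5=45, FN=4+0+2=6 → 174/225 = 0.7733
  cat: TP=78, FP=21+0+8=29, FN=18+27+24=69 → 156/254 = 0.6142
  horse: TP=133, FP=20+2+24=46, FN=5+5+8=18 → 266/330 = 0.8061
Weighted-F1 score = Σ (supportᵢ/N)·F1 scoreᵢ with N=477: (86/477)·0.4414 + (93/477)·0.7733 + (147/477)·0.6142 + (151/477)·0.8061 = 0.675

0.675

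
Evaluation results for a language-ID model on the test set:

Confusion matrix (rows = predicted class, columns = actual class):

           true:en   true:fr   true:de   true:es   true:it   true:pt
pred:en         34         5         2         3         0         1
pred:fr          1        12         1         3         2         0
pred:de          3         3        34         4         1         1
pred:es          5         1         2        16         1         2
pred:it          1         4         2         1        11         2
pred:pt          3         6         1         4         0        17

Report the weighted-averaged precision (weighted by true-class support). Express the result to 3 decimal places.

Per-class precision (TP/(TP+FP)):
  en: TP=34, FP=5+2+3+0+1=11 → 34/45 = 0.7556
  fr: TP=12, FP=1+1+3+2+0=7 → 12/19 = 0.6316
  de: TP=34, FP=3+3+4+1+1=12 → 34/46 = 0.7391
  es: TP=16, FP=5+1+2+1+2=11 → 16/27 = 0.5926
  it: TP=11, FP=1+4+2+1+2=10 → 11/21 = 0.5238
  pt: TP=17, FP=3+6+1+4+0=14 → 17/31 = 0.5484
Weighted-precision = Σ (supportᵢ/N)·precisionᵢ with N=189: (47/189)·0.7556 + (31/189)·0.6316 + (42/189)·0.7391 + (31/189)·0.5926 + (15/189)·0.5238 + (23/189)·0.5484 = 0.661

0.661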